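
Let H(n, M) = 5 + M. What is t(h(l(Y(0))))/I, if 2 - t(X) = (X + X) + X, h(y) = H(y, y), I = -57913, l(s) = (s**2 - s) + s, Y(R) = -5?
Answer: 88/57913 ≈ 0.0015195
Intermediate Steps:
l(s) = s**2
h(y) = 5 + y
t(X) = 2 - 3*X (t(X) = 2 - ((X + X) + X) = 2 - (2*X + X) = 2 - 3*X)
t(h(l(Y(0))))/I = (2 - 3*(5 + (-5)**2))/(-57913) = (2 - 3*(5 + 25))*(-1/57913) = (2 - 3*30)*(-1/57913) = (2 - 90)*(-1/57913) = -88*(-1/57913) = 88/57913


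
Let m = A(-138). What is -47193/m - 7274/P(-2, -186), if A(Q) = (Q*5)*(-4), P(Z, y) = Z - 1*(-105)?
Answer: -8312373/94760 ≈ -87.720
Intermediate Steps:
P(Z, y) = 105 + Z (P(Z, y) = Z + 105 = 105 + Z)
A(Q) = -20*Q (A(Q) = (5*Q)*(-4) = -20*Q)
m = 2760 (m = -20*(-138) = 2760)
-47193/m - 7274/P(-2, -186) = -47193/2760 - 7274/(105 - 2) = -47193*1/2760 - 7274/103 = -15731/920 - 7274*1/103 = -15731/920 - 7274/103 = -8312373/94760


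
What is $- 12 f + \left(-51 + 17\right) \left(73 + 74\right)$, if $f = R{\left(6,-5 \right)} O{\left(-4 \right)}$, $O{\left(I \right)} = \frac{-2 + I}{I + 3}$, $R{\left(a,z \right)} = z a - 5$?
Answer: $-2478$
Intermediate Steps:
$R{\left(a,z \right)} = -5 + a z$ ($R{\left(a,z \right)} = a z - 5 = -5 + a z$)
$O{\left(I \right)} = \frac{-2 + I}{3 + I}$
$f = -210$ ($f = \left(-5 + 6 \left(-5\right)\right) \frac{-2 - 4}{3 - 4} = \left(-5 - 30\right) \frac{1}{-1} \left(-6\right) = - 35 \left(\left(-1\right) \left(-6\right)\right) = \left(-35\right) 6 = -210$)
$- 12 f + \left(-51 + 17\right) \left(73 + 74\right) = \left(-12\right) \left(-210\right) + \left(-51 + 17\right) \left(73 + 74\right) = 2520 - 4998 = -2478$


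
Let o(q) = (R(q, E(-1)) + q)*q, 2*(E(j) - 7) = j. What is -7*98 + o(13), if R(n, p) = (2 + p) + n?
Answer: -475/2 ≈ -237.50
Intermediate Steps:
E(j) = 7 + j/2
R(n, p) = 2 + n + p
o(q) = q*(17/2 + 2*q) (o(q) = ((2 + q + (7 + (½)*(-1))) + q)*q = ((2 + q + (7 - ½)) + q)*q = ((2 + q + 13/2) + q)*q = ((17/2 + q) + q)*q = (17/2 + 2*q)*q = q*(17/2 + 2*q))
-7*98 + o(13) = -7*98 + (½)*13*(17 + 4*13) = -686 + (½)*13*(17 + 52) = -686 + (½)*13*69 = -686 + 897/2 = -475/2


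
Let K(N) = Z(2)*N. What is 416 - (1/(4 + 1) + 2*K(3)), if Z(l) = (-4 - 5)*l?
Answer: 2619/5 ≈ 523.80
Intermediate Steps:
Z(l) = -9*l
K(N) = -18*N (K(N) = (-9*2)*N = -18*N)
416 - (1/(4 + 1) + 2*K(3)) = 416 - (1/(4 + 1) + 2*(-18*3)) = 416 - (1/5 + 2*(-54)) = 416 - (⅕ - 108) = 416 - 1*(-539/5) = 416 + 539/5 = 2619/5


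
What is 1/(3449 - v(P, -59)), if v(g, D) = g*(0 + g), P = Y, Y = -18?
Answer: 1/3125 ≈ 0.00032000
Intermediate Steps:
P = -18
v(g, D) = g² (v(g, D) = g*g = g²)
1/(3449 - v(P, -59)) = 1/(3449 - 1*(-18)²) = 1/(3449 - 1*324) = 1/(3449 - 324) = 1/3125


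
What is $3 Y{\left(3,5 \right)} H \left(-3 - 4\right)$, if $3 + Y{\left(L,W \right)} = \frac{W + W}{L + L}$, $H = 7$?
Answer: $196$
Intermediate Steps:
$Y{\left(L,W \right)} = -3 + \frac{W}{L}$ ($Y{\left(L,W \right)} = -3 + \frac{W + W}{L + L} = -3 + \frac{2 W}{2 L} = -3 + 2 W \frac{1}{2 L} = -3 + \frac{W}{L}$)
$3 Y{\left(3,5 \right)} H \left(-3 - 4\right) = 3 \left(-3 + \frac{5}{3}\right) 7 \left(-3 - 4\right) = 3 \left(-3 + 5 \cdot \frac{1}{3}\right) 7 \left(-7\right) = 3 \left(-3 + \frac{5}{3}\right) 7 \left(-7\right) = 3 \left(- \frac{4}{3}\right) 7 \left(-7\right) = \left(-4\right) 7 \left(-7\right) = \left(-28\right) \left(-7\right) = 196$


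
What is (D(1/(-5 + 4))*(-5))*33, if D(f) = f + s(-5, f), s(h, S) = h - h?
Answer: 165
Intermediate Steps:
s(h, S) = 0
D(f) = f (D(f) = f + 0 = f)
(D(1/(-5 + 4))*(-5))*33 = (-5/(-5 + 4))*33 = (-5/(-1))*33 = -1*(-5)*33 = 5*33 = 165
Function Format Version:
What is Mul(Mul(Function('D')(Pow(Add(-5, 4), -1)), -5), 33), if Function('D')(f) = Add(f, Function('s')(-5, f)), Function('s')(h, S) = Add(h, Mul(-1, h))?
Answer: 165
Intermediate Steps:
Function('s')(h, S) = 0
Function('D')(f) = f (Function('D')(f) = Add(f, 0) = f)
Mul(Mul(Function('D')(Pow(Add(-5, 4), -1)), -5), 33) = Mul(Mul(Pow(Add(-5, 4), -1), -5), 33) = Mul(Mul(Pow(-1, -1), -5), 33) = Mul(Mul(-1, -5), 33) = Mul(5, 33) = 165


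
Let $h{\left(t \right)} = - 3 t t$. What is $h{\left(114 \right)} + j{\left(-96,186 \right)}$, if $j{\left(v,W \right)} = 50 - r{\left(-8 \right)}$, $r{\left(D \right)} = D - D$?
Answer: $-38938$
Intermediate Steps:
$r{\left(D \right)} = 0$
$j{\left(v,W \right)} = 50$ ($j{\left(v,W \right)} = 50 - 0 = 50 + 0 = 50$)
$h{\left(t \right)} = - 3 t^{2}$
$h{\left(114 \right)} + j{\left(-96,186 \right)} = - 3 \cdot 114^{2} + 50 = \left(-3\right) 12996 + 50 = -38988 + 50 = -38938$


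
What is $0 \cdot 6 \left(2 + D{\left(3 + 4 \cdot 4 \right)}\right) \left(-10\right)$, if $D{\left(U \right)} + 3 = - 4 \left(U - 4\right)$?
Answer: $0$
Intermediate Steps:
$D{\left(U \right)} = 13 - 4 U$ ($D{\left(U \right)} = -3 - 4 \left(U - 4\right) = -3 - 4 \left(-4 + U\right) = -3 - \left(-16 + 4 U\right) = 13 - 4 U$)
$0 \cdot 6 \left(2 + D{\left(3 + 4 \cdot 4 \right)}\right) \left(-10\right) = 0 \cdot 6 \left(2 + \left(13 - 4 \left(3 + 4 \cdot 4\right)\right)\right) \left(-10\right) = 0 \cdot 6 \left(2 + \left(13 - 4 \left(3 + 16\right)\right)\right) \left(-10\right) = 0 \cdot 6 \left(2 + \left(13 - 76\right)\right) \left(-10\right) = 0 \cdot 6 \left(2 - 63\right) \left(-10\right) = 0 \cdot 6 \left(-61\right) \left(-10\right) = 0 \left(-366\right) \left(-10\right) = 0 \left(-10\right) = 0$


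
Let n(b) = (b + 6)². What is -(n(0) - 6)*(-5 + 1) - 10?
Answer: 110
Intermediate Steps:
n(b) = (6 + b)²
-(n(0) - 6)*(-5 + 1) - 10 = -((6 + 0)² - 6)*(-5 + 1) - 10 = -(6² - 6)*(-4) - 10 = -(36 - 6)*(-4) - 10 = -30*(-4) - 10 = -1*(-120) - 10 = 120 - 10 = 110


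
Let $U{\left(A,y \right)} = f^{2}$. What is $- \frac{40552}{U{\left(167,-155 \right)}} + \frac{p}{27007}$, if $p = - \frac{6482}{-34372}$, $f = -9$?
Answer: $- \frac{18821898368183}{37595526462} \approx -500.64$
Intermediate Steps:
$p = \frac{3241}{17186}$ ($p = \left(-6482\right) \left(- \frac{1}{34372}\right) = \frac{3241}{17186} \approx 0.18858$)
$U{\left(A,y \right)} = 81$ ($U{\left(A,y \right)} = \left(-9\right)^{2} = 81$)
$- \frac{40552}{U{\left(167,-155 \right)}} + \frac{p}{27007} = - \frac{40552}{81} + \frac{3241}{17186 \cdot 27007} = \left(-40552\right) \frac{1}{81} + \frac{3241}{17186} \cdot \frac{1}{27007} = - \frac{40552}{81} + \frac{3241}{464142302} = - \frac{18821898368183}{37595526462}$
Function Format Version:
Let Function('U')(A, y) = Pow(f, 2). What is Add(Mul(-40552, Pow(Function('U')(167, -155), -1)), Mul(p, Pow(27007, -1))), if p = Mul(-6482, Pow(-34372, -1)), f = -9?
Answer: Rational(-18821898368183, 37595526462) ≈ -500.64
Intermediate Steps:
p = Rational(3241, 17186) (p = Mul(-6482, Rational(-1, 34372)) = Rational(3241, 17186) ≈ 0.18858)
Function('U')(A, y) = 81 (Function('U')(A, y) = Pow(-9, 2) = 81)
Add(Mul(-40552, Pow(Function('U')(167, -155), -1)), Mul(p, Pow(27007, -1))) = Add(Mul(-40552, Pow(81, -1)), Mul(Rational(3241, 17186), Pow(27007, -1))) = Add(Mul(-40552, Rational(1, 81)), Mul(Rational(3241, 17186), Rational(1, 27007))) = Add(Rational(-40552, 81), Rational(3241, 464142302)) = Rational(-18821898368183, 37595526462)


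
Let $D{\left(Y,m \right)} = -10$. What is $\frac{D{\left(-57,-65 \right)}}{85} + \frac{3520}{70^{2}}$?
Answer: $\frac{2502}{4165} \approx 0.60072$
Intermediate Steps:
$\frac{D{\left(-57,-65 \right)}}{85} + \frac{3520}{70^{2}} = - \frac{10}{85} + \frac{3520}{70^{2}} = \left(-10\right) \frac{1}{85} + \frac{3520}{4900} = - \frac{2}{17} + 3520 \cdot \frac{1}{4900} = - \frac{2}{17} + \frac{176}{245} = \frac{2502}{4165}$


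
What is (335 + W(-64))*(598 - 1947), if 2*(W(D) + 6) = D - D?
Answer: -443821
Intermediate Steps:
W(D) = -6 (W(D) = -6 + (D - D)/2 = -6 + (1/2)*0 = -6 + 0 = -6)
(335 + W(-64))*(598 - 1947) = (335 - 6)*(598 - 1947) = 329*(-1349) = -443821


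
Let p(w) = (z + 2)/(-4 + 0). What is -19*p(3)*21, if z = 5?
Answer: 2793/4 ≈ 698.25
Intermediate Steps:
p(w) = -7/4 (p(w) = (5 + 2)/(-4 + 0) = 7/(-4) = 7*(-¼) = -7/4)
-19*p(3)*21 = -19*(-7/4)*21 = (133/4)*21 = 2793/4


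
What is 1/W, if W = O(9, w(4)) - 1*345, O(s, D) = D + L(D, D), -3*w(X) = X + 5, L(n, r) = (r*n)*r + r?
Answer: -1/378 ≈ -0.0026455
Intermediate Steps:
L(n, r) = r + n*r² (L(n, r) = (n*r)*r + r = n*r² + r = r + n*r²)
w(X) = -5/3 - X/3 (w(X) = -(X + 5)/3 = -(5 + X)/3 = -5/3 - X/3)
O(s, D) = D + D*(1 + D²) (O(s, D) = D + D*(1 + D*D) = D + D*(1 + D²))
W = -378 (W = (-5/3 - ⅓*4)*(2 + (-5/3 - ⅓*4)²) - 1*345 = (-5/3 - 4/3)*(2 + (-5/3 - 4/3)²) - 345 = -3*(2 + (-3)²) - 345 = -3*(2 + 9) - 345 = -3*11 - 345 = -33 - 345 = -378)
1/W = 1/(-378) = -1/378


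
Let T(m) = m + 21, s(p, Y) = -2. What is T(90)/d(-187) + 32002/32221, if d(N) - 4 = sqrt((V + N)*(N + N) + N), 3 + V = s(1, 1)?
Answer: 2277197086/2307184705 + 111*sqrt(71621)/71605 ≈ 1.4019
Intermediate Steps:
V = -5 (V = -3 - 2 = -5)
T(m) = 21 + m
d(N) = 4 + sqrt(N + 2*N*(-5 + N)) (d(N) = 4 + sqrt((-5 + N)*(N + N) + N) = 4 + sqrt((-5 + N)*(2*N) + N) = 4 + sqrt(2*N*(-5 + N) + N) = 4 + sqrt(N + 2*N*(-5 + N)))
T(90)/d(-187) + 32002/32221 = (21 + 90)/(4 + sqrt(-187*(-9 + 2*(-187)))) + 32002/32221 = 111/(4 + sqrt(-187*(-9 - 374))) + 32002*(1/32221) = 111/(4 + sqrt(-187*(-383))) + 32002/32221 = 111/(4 + sqrt(71621)) + 32002/32221 = 32002/32221 + 111/(4 + sqrt(71621))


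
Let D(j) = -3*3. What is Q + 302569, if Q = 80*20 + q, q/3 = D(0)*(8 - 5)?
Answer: 304088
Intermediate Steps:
D(j) = -9
q = -81 (q = 3*(-9*(8 - 5)) = 3*(-9*3) = 3*(-27) = -81)
Q = 1519 (Q = 80*20 - 81 = 1600 - 81 = 1519)
Q + 302569 = 1519 + 302569 = 304088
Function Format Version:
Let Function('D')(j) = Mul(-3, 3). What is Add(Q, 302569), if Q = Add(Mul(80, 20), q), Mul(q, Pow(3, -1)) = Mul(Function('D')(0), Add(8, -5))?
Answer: 304088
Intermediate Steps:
Function('D')(j) = -9
q = -81 (q = Mul(3, Mul(-9, Add(8, -5))) = Mul(3, Mul(-9, 3)) = Mul(3, -27) = -81)
Q = 1519 (Q = Add(Mul(80, 20), -81) = Add(1600, -81) = 1519)
Add(Q, 302569) = Add(1519, 302569) = 304088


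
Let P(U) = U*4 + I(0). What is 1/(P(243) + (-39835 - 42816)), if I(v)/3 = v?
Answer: -1/81679 ≈ -1.2243e-5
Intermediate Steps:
I(v) = 3*v
P(U) = 4*U (P(U) = U*4 + 3*0 = 4*U + 0 = 4*U)
1/(P(243) + (-39835 - 42816)) = 1/(4*243 + (-39835 - 42816)) = 1/(972 - 82651) = 1/(-81679) = -1/81679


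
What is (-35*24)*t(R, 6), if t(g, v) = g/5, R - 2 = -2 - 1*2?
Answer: 336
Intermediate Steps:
R = -2 (R = 2 + (-2 - 1*2) = 2 + (-2 - 2) = 2 - 4 = -2)
t(g, v) = g/5 (t(g, v) = g*(⅕) = g/5)
(-35*24)*t(R, 6) = (-35*24)*((⅕)*(-2)) = -840*(-⅖) = 336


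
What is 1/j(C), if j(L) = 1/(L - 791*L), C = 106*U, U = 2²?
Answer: -334960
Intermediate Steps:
U = 4
C = 424 (C = 106*4 = 424)
j(L) = -1/(790*L) (j(L) = 1/(-790*L) = -1/(790*L))
1/j(C) = 1/(-1/790/424) = 1/(-1/790*1/424) = 1/(-1/334960) = -334960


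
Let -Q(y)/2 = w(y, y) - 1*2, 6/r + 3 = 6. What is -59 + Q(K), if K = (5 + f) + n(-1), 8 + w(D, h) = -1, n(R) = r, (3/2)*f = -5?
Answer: -37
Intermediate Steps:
r = 2 (r = 6/(-3 + 6) = 6/3 = 6*(1/3) = 2)
f = -10/3 (f = (2/3)*(-5) = -10/3 ≈ -3.3333)
n(R) = 2
w(D, h) = -9 (w(D, h) = -8 - 1 = -9)
K = 11/3 (K = (5 - 10/3) + 2 = 5/3 + 2 = 11/3 ≈ 3.6667)
Q(y) = 22 (Q(y) = -2*(-9 - 1*2) = -2*(-9 - 2) = -2*(-11) = 22)
-59 + Q(K) = -59 + 22 = -37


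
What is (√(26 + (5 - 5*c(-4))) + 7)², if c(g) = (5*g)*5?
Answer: 580 + 42*√59 ≈ 902.61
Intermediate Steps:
c(g) = 25*g
(√(26 + (5 - 5*c(-4))) + 7)² = (√(26 + (5 - 125*(-4))) + 7)² = (√(26 + (5 - 5*(-100))) + 7)² = (√(26 + (5 + 500)) + 7)² = (√(26 + 505) + 7)² = (√531 + 7)² = (3*√59 + 7)² = (7 + 3*√59)²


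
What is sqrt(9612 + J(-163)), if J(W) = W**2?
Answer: sqrt(36181) ≈ 190.21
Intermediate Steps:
sqrt(9612 + J(-163)) = sqrt(9612 + (-163)**2) = sqrt(9612 + 26569) = sqrt(36181)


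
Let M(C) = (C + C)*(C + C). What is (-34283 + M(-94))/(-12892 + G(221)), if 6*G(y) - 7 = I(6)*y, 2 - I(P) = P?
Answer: -6366/78229 ≈ -0.081376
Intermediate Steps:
I(P) = 2 - P
M(C) = 4*C² (M(C) = (2*C)*(2*C) = 4*C²)
G(y) = 7/6 - 2*y/3 (G(y) = 7/6 + ((2 - 1*6)*y)/6 = 7/6 + ((2 - 6)*y)/6 = 7/6 + (-4*y)/6 = 7/6 - 2*y/3)
(-34283 + M(-94))/(-12892 + G(221)) = (-34283 + 4*(-94)²)/(-12892 + (7/6 - ⅔*221)) = (-34283 + 4*8836)/(-12892 + (7/6 - 442/3)) = (-34283 + 35344)/(-12892 - 877/6) = 1061/(-78229/6) = 1061*(-6/78229) = -6366/78229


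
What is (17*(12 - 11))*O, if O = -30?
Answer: -510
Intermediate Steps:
(17*(12 - 11))*O = (17*(12 - 11))*(-30) = (17*1)*(-30) = 17*(-30) = -510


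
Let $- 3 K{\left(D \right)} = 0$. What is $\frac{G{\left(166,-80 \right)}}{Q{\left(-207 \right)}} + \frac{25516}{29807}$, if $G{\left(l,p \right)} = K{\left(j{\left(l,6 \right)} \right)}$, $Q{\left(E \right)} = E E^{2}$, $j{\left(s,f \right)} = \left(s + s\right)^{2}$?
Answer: $\frac{25516}{29807} \approx 0.85604$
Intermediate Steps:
$j{\left(s,f \right)} = 4 s^{2}$ ($j{\left(s,f \right)} = \left(2 s\right)^{2} = 4 s^{2}$)
$K{\left(D \right)} = 0$ ($K{\left(D \right)} = \left(- \frac{1}{3}\right) 0 = 0$)
$Q{\left(E \right)} = E^{3}$
$G{\left(l,p \right)} = 0$
$\frac{G{\left(166,-80 \right)}}{Q{\left(-207 \right)}} + \frac{25516}{29807} = \frac{0}{\left(-207\right)^{3}} + \frac{25516}{29807} = \frac{0}{-8869743} + 25516 \cdot \frac{1}{29807} = 0 \left(- \frac{1}{8869743}\right) + \frac{25516}{29807} = 0 + \frac{25516}{29807} = \frac{25516}{29807}$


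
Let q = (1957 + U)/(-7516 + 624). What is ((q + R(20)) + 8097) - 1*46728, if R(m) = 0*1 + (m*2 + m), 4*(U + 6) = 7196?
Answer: -132917541/3446 ≈ -38572.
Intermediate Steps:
U = 1793 (U = -6 + (¼)*7196 = -6 + 1799 = 1793)
q = -1875/3446 (q = (1957 + 1793)/(-7516 + 624) = 3750/(-6892) = 3750*(-1/6892) = -1875/3446 ≈ -0.54411)
R(m) = 3*m (R(m) = 0 + (2*m + m) = 0 + 3*m = 3*m)
((q + R(20)) + 8097) - 1*46728 = ((-1875/3446 + 3*20) + 8097) - 1*46728 = ((-1875/3446 + 60) + 8097) - 46728 = (204885/3446 + 8097) - 46728 = 28107147/3446 - 46728 = -132917541/3446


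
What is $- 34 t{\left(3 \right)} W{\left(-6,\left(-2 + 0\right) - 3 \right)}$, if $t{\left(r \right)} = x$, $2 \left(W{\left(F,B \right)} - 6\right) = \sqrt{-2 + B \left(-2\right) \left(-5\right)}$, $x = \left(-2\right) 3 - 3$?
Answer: $1836 + 306 i \sqrt{13} \approx 1836.0 + 1103.3 i$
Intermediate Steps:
$x = -9$ ($x = -6 - 3 = -9$)
$W{\left(F,B \right)} = 6 + \frac{\sqrt{-2 + 10 B}}{2}$ ($W{\left(F,B \right)} = 6 + \frac{\sqrt{-2 + B \left(-2\right) \left(-5\right)}}{2} = 6 + \frac{\sqrt{-2 + - 2 B \left(-5\right)}}{2} = 6 + \frac{\sqrt{-2 + 10 B}}{2}$)
$t{\left(r \right)} = -9$
$- 34 t{\left(3 \right)} W{\left(-6,\left(-2 + 0\right) - 3 \right)} = \left(-34\right) \left(-9\right) \left(6 + \frac{\sqrt{-2 + 10 \left(\left(-2 + 0\right) - 3\right)}}{2}\right) = 306 \left(6 + \frac{\sqrt{-2 + 10 \left(-2 - 3\right)}}{2}\right) = 306 \left(6 + \frac{\sqrt{-2 + 10 \left(-5\right)}}{2}\right) = 306 \left(6 + \frac{\sqrt{-2 - 50}}{2}\right) = 306 \left(6 + \frac{\sqrt{-52}}{2}\right) = 306 \left(6 + \frac{2 i \sqrt{13}}{2}\right) = 306 \left(6 + i \sqrt{13}\right) = 1836 + 306 i \sqrt{13}$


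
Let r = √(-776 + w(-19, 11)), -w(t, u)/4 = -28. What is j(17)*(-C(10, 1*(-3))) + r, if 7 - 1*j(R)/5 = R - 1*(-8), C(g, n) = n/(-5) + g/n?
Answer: -246 + 2*I*√166 ≈ -246.0 + 25.768*I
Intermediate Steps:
C(g, n) = -n/5 + g/n (C(g, n) = n*(-⅕) + g/n = -n/5 + g/n)
w(t, u) = 112 (w(t, u) = -4*(-28) = 112)
j(R) = -5 - 5*R (j(R) = 35 - 5*(R - 1*(-8)) = 35 - 5*(R + 8) = 35 - 5*(8 + R) = 35 + (-40 - 5*R) = -5 - 5*R)
r = 2*I*√166 (r = √(-776 + 112) = √(-664) = 2*I*√166 ≈ 25.768*I)
j(17)*(-C(10, 1*(-3))) + r = (-5 - 5*17)*(-(-(-3)/5 + 10/((1*(-3))))) + 2*I*√166 = (-5 - 85)*(-(-⅕*(-3) + 10/(-3))) + 2*I*√166 = -(-90)*(⅗ + 10*(-⅓)) + 2*I*√166 = -(-90)*(⅗ - 10/3) + 2*I*√166 = -(-90)*(-41)/15 + 2*I*√166 = -90*41/15 + 2*I*√166 = -246 + 2*I*√166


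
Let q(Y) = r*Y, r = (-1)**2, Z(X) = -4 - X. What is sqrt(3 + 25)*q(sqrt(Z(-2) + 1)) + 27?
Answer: 27 + 2*I*sqrt(7) ≈ 27.0 + 5.2915*I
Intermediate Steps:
r = 1
q(Y) = Y (q(Y) = 1*Y = Y)
sqrt(3 + 25)*q(sqrt(Z(-2) + 1)) + 27 = sqrt(3 + 25)*sqrt((-4 - 1*(-2)) + 1) + 27 = sqrt(28)*sqrt((-4 + 2) + 1) + 27 = (2*sqrt(7))*sqrt(-2 + 1) + 27 = (2*sqrt(7))*sqrt(-1) + 27 = (2*sqrt(7))*I + 27 = 2*I*sqrt(7) + 27 = 27 + 2*I*sqrt(7)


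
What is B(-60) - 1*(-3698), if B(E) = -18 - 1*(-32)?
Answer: 3712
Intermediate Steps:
B(E) = 14 (B(E) = -18 + 32 = 14)
B(-60) - 1*(-3698) = 14 - 1*(-3698) = 14 + 3698 = 3712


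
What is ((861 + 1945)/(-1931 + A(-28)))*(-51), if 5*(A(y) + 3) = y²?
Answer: 119255/1481 ≈ 80.523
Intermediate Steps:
A(y) = -3 + y²/5
((861 + 1945)/(-1931 + A(-28)))*(-51) = ((861 + 1945)/(-1931 + (-3 + (⅕)*(-28)²)))*(-51) = (2806/(-1931 + (-3 + (⅕)*784)))*(-51) = (2806/(-1931 + (-3 + 784/5)))*(-51) = (2806/(-1931 + 769/5))*(-51) = (2806/(-8886/5))*(-51) = (2806*(-5/8886))*(-51) = -7015/4443*(-51) = 119255/1481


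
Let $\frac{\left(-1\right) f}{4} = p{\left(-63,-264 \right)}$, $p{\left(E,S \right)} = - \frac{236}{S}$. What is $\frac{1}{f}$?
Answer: $- \frac{33}{118} \approx -0.27966$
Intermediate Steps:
$f = - \frac{118}{33}$ ($f = - 4 \left(- \frac{236}{-264}\right) = - 4 \left(\left(-236\right) \left(- \frac{1}{264}\right)\right) = \left(-4\right) \frac{59}{66} = - \frac{118}{33} \approx -3.5758$)
$\frac{1}{f} = \frac{1}{- \frac{118}{33}} = - \frac{33}{118}$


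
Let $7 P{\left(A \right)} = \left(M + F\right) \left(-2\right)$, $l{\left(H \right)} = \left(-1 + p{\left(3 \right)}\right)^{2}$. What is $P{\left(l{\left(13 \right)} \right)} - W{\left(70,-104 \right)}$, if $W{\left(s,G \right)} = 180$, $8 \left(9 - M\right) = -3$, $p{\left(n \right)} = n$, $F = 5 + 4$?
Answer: $- \frac{741}{4} \approx -185.25$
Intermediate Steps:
$F = 9$
$M = \frac{75}{8}$ ($M = 9 - - \frac{3}{8} = 9 + \frac{3}{8} = \frac{75}{8} \approx 9.375$)
$l{\left(H \right)} = 4$ ($l{\left(H \right)} = \left(-1 + 3\right)^{2} = 2^{2} = 4$)
$P{\left(A \right)} = - \frac{21}{4}$ ($P{\left(A \right)} = \frac{\left(\frac{75}{8} + 9\right) \left(-2\right)}{7} = \frac{\frac{147}{8} \left(-2\right)}{7} = \frac{1}{7} \left(- \frac{147}{4}\right) = - \frac{21}{4}$)
$P{\left(l{\left(13 \right)} \right)} - W{\left(70,-104 \right)} = - \frac{21}{4} - 180 = - \frac{741}{4}$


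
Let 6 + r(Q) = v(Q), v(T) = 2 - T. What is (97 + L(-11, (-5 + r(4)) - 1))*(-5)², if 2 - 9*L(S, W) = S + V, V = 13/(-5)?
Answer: 7405/3 ≈ 2468.3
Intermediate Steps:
r(Q) = -4 - Q (r(Q) = -6 + (2 - Q) = -4 - Q)
V = -13/5 (V = 13*(-⅕) = -13/5 ≈ -2.6000)
L(S, W) = 23/45 - S/9 (L(S, W) = 2/9 - (S - 13/5)/9 = 2/9 - (-13/5 + S)/9 = 2/9 + (13/45 - S/9) = 23/45 - S/9)
(97 + L(-11, (-5 + r(4)) - 1))*(-5)² = (97 + (23/45 - ⅑*(-11)))*(-5)² = (97 + (23/45 + 11/9))*25 = (97 + 26/15)*25 = (1481/15)*25 = 7405/3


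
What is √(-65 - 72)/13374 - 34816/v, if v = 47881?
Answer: -34816/47881 + I*√137/13374 ≈ -0.72714 + 0.00087518*I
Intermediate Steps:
√(-65 - 72)/13374 - 34816/v = √(-65 - 72)/13374 - 34816/47881 = √(-137)*(1/13374) - 34816*1/47881 = (I*√137)*(1/13374) - 34816/47881 = I*√137/13374 - 34816/47881 = -34816/47881 + I*√137/13374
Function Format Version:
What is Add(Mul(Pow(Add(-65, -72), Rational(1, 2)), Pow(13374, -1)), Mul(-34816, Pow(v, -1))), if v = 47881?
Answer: Add(Rational(-34816, 47881), Mul(Rational(1, 13374), I, Pow(137, Rational(1, 2)))) ≈ Add(-0.72714, Mul(0.00087518, I))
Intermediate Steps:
Add(Mul(Pow(Add(-65, -72), Rational(1, 2)), Pow(13374, -1)), Mul(-34816, Pow(v, -1))) = Add(Mul(Pow(Add(-65, -72), Rational(1, 2)), Pow(13374, -1)), Mul(-34816, Pow(47881, -1))) = Add(Mul(Pow(-137, Rational(1, 2)), Rational(1, 13374)), Mul(-34816, Rational(1, 47881))) = Add(Mul(Mul(I, Pow(137, Rational(1, 2))), Rational(1, 13374)), Rational(-34816, 47881)) = Add(Mul(Rational(1, 13374), I, Pow(137, Rational(1, 2))), Rational(-34816, 47881)) = Add(Rational(-34816, 47881), Mul(Rational(1, 13374), I, Pow(137, Rational(1, 2))))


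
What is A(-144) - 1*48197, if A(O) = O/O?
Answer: -48196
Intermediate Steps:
A(O) = 1
A(-144) - 1*48197 = 1 - 1*48197 = 1 - 48197 = -48196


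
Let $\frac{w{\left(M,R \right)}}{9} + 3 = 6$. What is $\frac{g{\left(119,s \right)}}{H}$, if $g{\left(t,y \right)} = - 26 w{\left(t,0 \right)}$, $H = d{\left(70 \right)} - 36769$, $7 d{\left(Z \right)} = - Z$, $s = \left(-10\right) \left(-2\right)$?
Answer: $\frac{702}{36779} \approx 0.019087$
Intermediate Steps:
$s = 20$
$d{\left(Z \right)} = - \frac{Z}{7}$ ($d{\left(Z \right)} = \frac{\left(-1\right) Z}{7} = - \frac{Z}{7}$)
$w{\left(M,R \right)} = 27$ ($w{\left(M,R \right)} = -27 + 9 \cdot 6 = -27 + 54 = 27$)
$H = -36779$ ($H = \left(- \frac{1}{7}\right) 70 - 36769 = -10 - 36769 = -36779$)
$g{\left(t,y \right)} = -702$ ($g{\left(t,y \right)} = \left(-26\right) 27 = -702$)
$\frac{g{\left(119,s \right)}}{H} = - \frac{702}{-36779} = \left(-702\right) \left(- \frac{1}{36779}\right) = \frac{702}{36779}$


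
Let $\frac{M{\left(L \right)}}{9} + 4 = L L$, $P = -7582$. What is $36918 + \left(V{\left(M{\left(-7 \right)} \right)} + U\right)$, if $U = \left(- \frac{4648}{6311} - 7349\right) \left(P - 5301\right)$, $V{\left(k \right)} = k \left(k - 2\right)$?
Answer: $\frac{598830520484}{6311} \approx 9.4887 \cdot 10^{7}$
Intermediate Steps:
$M{\left(L \right)} = -36 + 9 L^{2}$ ($M{\left(L \right)} = -36 + 9 L L = -36 + 9 L^{2}$)
$V{\left(k \right)} = k \left(-2 + k\right)$
$U = \frac{597567481121}{6311}$ ($U = \left(- \frac{4648}{6311} - 7349\right) \left(-7582 - 5301\right) = \left(\left(-4648\right) \frac{1}{6311} - 7349\right) \left(-12883\right) = \left(- \frac{4648}{6311} - 7349\right) \left(-12883\right) = \left(- \frac{46384187}{6311}\right) \left(-12883\right) = \frac{597567481121}{6311} \approx 9.4687 \cdot 10^{7}$)
$36918 + \left(V{\left(M{\left(-7 \right)} \right)} + U\right) = 36918 + \left(\left(-36 + 9 \left(-7\right)^{2}\right) \left(-2 - \left(36 - 9 \left(-7\right)^{2}\right)\right) + \frac{597567481121}{6311}\right) = 36918 + \left(\left(-36 + 9 \cdot 49\right) \left(-2 + \left(-36 + 9 \cdot 49\right)\right) + \frac{597567481121}{6311}\right) = 36918 + \left(\left(-36 + 441\right) \left(-2 + \left(-36 + 441\right)\right) + \frac{597567481121}{6311}\right) = 36918 + \left(405 \left(-2 + 405\right) + \frac{597567481121}{6311}\right) = 36918 + \left(405 \cdot 403 + \frac{597567481121}{6311}\right) = 36918 + \left(163215 + \frac{597567481121}{6311}\right) = 36918 + \frac{598597530986}{6311} = \frac{598830520484}{6311}$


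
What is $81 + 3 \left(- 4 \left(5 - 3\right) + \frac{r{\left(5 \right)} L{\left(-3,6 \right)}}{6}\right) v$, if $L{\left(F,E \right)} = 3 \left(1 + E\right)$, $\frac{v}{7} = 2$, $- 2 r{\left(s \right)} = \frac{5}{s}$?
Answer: $- \frac{657}{2} \approx -328.5$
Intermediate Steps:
$r{\left(s \right)} = - \frac{5}{2 s}$ ($r{\left(s \right)} = - \frac{5 \frac{1}{s}}{2} = - \frac{5}{2 s}$)
$v = 14$ ($v = 7 \cdot 2 = 14$)
$L{\left(F,E \right)} = 3 + 3 E$
$81 + 3 \left(- 4 \left(5 - 3\right) + \frac{r{\left(5 \right)} L{\left(-3,6 \right)}}{6}\right) v = 81 + 3 \left(- 4 \left(5 - 3\right) + \frac{- \frac{5}{2 \cdot 5} \left(3 + 3 \cdot 6\right)}{6}\right) 14 = 81 + 3 \left(\left(-4\right) 2 + \left(- \frac{5}{2}\right) \frac{1}{5} \left(3 + 18\right) \frac{1}{6}\right) 14 = 81 + 3 \left(-8 + \left(- \frac{1}{2}\right) 21 \cdot \frac{1}{6}\right) 14 = 81 + 3 \left(-8 - \frac{7}{4}\right) 14 = 81 + 3 \left(- \frac{39}{4}\right) 14 = 81 - \frac{819}{2} = - \frac{657}{2}$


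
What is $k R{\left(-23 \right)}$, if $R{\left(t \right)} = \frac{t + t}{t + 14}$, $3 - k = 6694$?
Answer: $- \frac{307786}{9} \approx -34198.0$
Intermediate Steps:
$k = -6691$ ($k = 3 - 6694 = -6691$)
$R{\left(t \right)} = \frac{2 t}{14 + t}$
$k R{\left(-23 \right)} = - 6691 \cdot 2 \left(-23\right) \frac{1}{14 - 23} = - 6691 \cdot 2 \left(-23\right) \frac{1}{-9} = - 6691 \cdot 2 \left(-23\right) \left(- \frac{1}{9}\right) = \left(-6691\right) \frac{46}{9} = - \frac{307786}{9}$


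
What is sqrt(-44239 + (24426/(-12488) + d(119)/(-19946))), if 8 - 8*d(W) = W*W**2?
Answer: I*sqrt(171513475394430838921)/62271412 ≈ 210.31*I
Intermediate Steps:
d(W) = 1 - W**3/8 (d(W) = 1 - W*W**2/8 = 1 - W**3/8)
sqrt(-44239 + (24426/(-12488) + d(119)/(-19946))) = sqrt(-44239 + (24426/(-12488) + (1 - 1/8*119**3)/(-19946))) = sqrt(-44239 + (24426*(-1/12488) + (1 - 1/8*1685159)*(-1/19946))) = sqrt(-44239 + (-12213/6244 + (1 - 1685159/8)*(-1/19946))) = sqrt(-44239 + (-12213/6244 - 1685151/8*(-1/19946))) = sqrt(-44239 + (-12213/6244 + 1685151/159568)) = sqrt(-44239 + 2143319715/249085648) = sqrt(-11017156662157/249085648) = I*sqrt(171513475394430838921)/62271412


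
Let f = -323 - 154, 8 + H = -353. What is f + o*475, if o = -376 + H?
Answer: -350552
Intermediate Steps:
H = -361 (H = -8 - 353 = -361)
f = -477
o = -737 (o = -376 - 361 = -737)
f + o*475 = -477 - 737*475 = -477 - 350075 = -350552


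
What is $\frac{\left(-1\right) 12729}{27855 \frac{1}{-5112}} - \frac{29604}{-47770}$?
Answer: $\frac{34547216382}{14784815} \approx 2336.7$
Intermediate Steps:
$\frac{\left(-1\right) 12729}{27855 \frac{1}{-5112}} - \frac{29604}{-47770} = - \frac{12729}{27855 \left(- \frac{1}{5112}\right)} - - \frac{14802}{23885} = - \frac{12729}{- \frac{3095}{568}} + \frac{14802}{23885} = \left(-12729\right) \left(- \frac{568}{3095}\right) + \frac{14802}{23885} = \frac{7230072}{3095} + \frac{14802}{23885} = \frac{34547216382}{14784815}$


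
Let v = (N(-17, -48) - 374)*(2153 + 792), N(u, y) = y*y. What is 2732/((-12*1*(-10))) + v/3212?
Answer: 21588662/12045 ≈ 1792.3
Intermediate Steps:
N(u, y) = y**2
v = 5683850 (v = ((-48)**2 - 374)*(2153 + 792) = (2304 - 374)*2945 = 1930*2945 = 5683850)
2732/((-12*1*(-10))) + v/3212 = 2732/((-12*1*(-10))) + 5683850/3212 = 2732/((-12*(-10))) + 5683850*(1/3212) = 2732/120 + 2841925/1606 = 2732*(1/120) + 2841925/1606 = 683/30 + 2841925/1606 = 21588662/12045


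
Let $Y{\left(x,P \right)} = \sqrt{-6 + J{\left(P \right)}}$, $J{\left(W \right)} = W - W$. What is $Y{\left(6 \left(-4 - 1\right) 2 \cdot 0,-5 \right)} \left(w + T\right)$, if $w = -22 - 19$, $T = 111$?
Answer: $70 i \sqrt{6} \approx 171.46 i$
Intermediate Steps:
$w = -41$ ($w = -22 - 19 = -41$)
$J{\left(W \right)} = 0$
$Y{\left(x,P \right)} = i \sqrt{6}$ ($Y{\left(x,P \right)} = \sqrt{-6 + 0} = \sqrt{-6} = i \sqrt{6}$)
$Y{\left(6 \left(-4 - 1\right) 2 \cdot 0,-5 \right)} \left(w + T\right) = i \sqrt{6} \left(-41 + 111\right) = i \sqrt{6} \cdot 70 = 70 i \sqrt{6}$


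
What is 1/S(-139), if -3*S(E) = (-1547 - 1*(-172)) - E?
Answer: 1/412 ≈ 0.0024272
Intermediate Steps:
S(E) = 1375/3 + E/3 (S(E) = -((-1547 - 1*(-172)) - E)/3 = -((-1547 + 172) - E)/3 = -(-1375 - E)/3 = 1375/3 + E/3)
1/S(-139) = 1/(1375/3 + (1/3)*(-139)) = 1/(1375/3 - 139/3) = 1/412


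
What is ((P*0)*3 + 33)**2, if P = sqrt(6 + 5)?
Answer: 1089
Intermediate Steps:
P = sqrt(11) ≈ 3.3166
((P*0)*3 + 33)**2 = ((sqrt(11)*0)*3 + 33)**2 = (0*3 + 33)**2 = (0 + 33)**2 = 33**2 = 1089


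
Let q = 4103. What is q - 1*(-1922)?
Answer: 6025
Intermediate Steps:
q - 1*(-1922) = 4103 - 1*(-1922) = 4103 + 1922 = 6025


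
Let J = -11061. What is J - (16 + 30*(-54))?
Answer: -9457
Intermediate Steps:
J - (16 + 30*(-54)) = -11061 - (16 + 30*(-54)) = -11061 - (16 - 1620) = -11061 - 1*(-1604) = -11061 + 1604 = -9457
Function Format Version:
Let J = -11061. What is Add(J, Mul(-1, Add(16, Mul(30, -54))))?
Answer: -9457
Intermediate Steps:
Add(J, Mul(-1, Add(16, Mul(30, -54)))) = Add(-11061, Mul(-1, Add(16, Mul(30, -54)))) = Add(-11061, Mul(-1, Add(16, -1620))) = Add(-11061, Mul(-1, -1604)) = Add(-11061, 1604) = -9457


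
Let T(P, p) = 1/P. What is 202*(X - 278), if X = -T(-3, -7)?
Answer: -168266/3 ≈ -56089.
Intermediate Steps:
X = ⅓ (X = -1/(-3) = -1*(-⅓) = ⅓ ≈ 0.33333)
202*(X - 278) = 202*(⅓ - 278) = 202*(-833/3) = -168266/3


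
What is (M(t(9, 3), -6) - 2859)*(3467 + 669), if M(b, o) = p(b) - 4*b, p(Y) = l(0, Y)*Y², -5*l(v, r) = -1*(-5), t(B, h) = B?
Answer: -12308736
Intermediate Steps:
l(v, r) = -1 (l(v, r) = -(-1)*(-5)/5 = -⅕*5 = -1)
p(Y) = -Y²
M(b, o) = -b² - 4*b
(M(t(9, 3), -6) - 2859)*(3467 + 669) = (9*(-4 - 1*9) - 2859)*(3467 + 669) = (9*(-4 - 9) - 2859)*4136 = (9*(-13) - 2859)*4136 = (-117 - 2859)*4136 = -2976*4136 = -12308736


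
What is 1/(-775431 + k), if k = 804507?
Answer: 1/29076 ≈ 3.4393e-5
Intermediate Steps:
1/(-775431 + k) = 1/(-775431 + 804507) = 1/29076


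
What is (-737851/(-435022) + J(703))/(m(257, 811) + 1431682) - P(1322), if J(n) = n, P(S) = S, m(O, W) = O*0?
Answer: -823358700220971/622813167004 ≈ -1322.0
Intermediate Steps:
m(O, W) = 0
(-737851/(-435022) + J(703))/(m(257, 811) + 1431682) - P(1322) = (-737851/(-435022) + 703)/(0 + 1431682) - 1*1322 = (-737851*(-1/435022) + 703)/1431682 - 1322 = (737851/435022 + 703)*(1/1431682) - 1322 = (306558317/435022)*(1/1431682) - 1322 = 306558317/622813167004 - 1322 = -823358700220971/622813167004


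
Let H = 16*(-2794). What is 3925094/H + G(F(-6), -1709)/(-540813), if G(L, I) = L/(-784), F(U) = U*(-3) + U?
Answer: -17335725196025/197441452208 ≈ -87.802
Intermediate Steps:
F(U) = -2*U (F(U) = -3*U + U = -2*U)
G(L, I) = -L/784 (G(L, I) = L*(-1/784) = -L/784)
H = -44704
3925094/H + G(F(-6), -1709)/(-540813) = 3925094/(-44704) - (-1)*(-6)/392/(-540813) = 3925094*(-1/44704) - 1/784*12*(-1/540813) = -1962547/22352 - 3/196*(-1/540813) = -1962547/22352 + 1/35333116 = -17335725196025/197441452208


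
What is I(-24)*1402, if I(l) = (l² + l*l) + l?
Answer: 1581456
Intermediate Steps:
I(l) = l + 2*l² (I(l) = (l² + l²) + l = 2*l² + l = l + 2*l²)
I(-24)*1402 = -24*(1 + 2*(-24))*1402 = -24*(1 - 48)*1402 = -24*(-47)*1402 = 1128*1402 = 1581456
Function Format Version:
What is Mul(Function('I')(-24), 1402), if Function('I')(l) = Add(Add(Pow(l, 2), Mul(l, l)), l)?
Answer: 1581456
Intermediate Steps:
Function('I')(l) = Add(l, Mul(2, Pow(l, 2))) (Function('I')(l) = Add(Add(Pow(l, 2), Pow(l, 2)), l) = Add(Mul(2, Pow(l, 2)), l) = Add(l, Mul(2, Pow(l, 2))))
Mul(Function('I')(-24), 1402) = Mul(Mul(-24, Add(1, Mul(2, -24))), 1402) = Mul(Mul(-24, Add(1, -48)), 1402) = Mul(Mul(-24, -47), 1402) = Mul(1128, 1402) = 1581456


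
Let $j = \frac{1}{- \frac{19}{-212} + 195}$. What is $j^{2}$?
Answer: $\frac{44944}{1710566881} \approx 2.6274 \cdot 10^{-5}$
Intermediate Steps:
$j = \frac{212}{41359}$ ($j = \frac{1}{\left(-19\right) \left(- \frac{1}{212}\right) + 195} = \frac{1}{\frac{19}{212} + 195} = \frac{1}{\frac{41359}{212}} = \frac{212}{41359} \approx 0.0051259$)
$j^{2} = \left(\frac{212}{41359}\right)^{2} = \frac{44944}{1710566881}$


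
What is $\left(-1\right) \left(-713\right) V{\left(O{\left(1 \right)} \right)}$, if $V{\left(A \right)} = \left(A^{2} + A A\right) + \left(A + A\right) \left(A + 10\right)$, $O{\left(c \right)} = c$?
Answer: $17112$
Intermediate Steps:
$V{\left(A \right)} = 2 A^{2} + 2 A \left(10 + A\right)$ ($V{\left(A \right)} = \left(A^{2} + A^{2}\right) + 2 A \left(10 + A\right) = 2 A^{2} + 2 A \left(10 + A\right)$)
$\left(-1\right) \left(-713\right) V{\left(O{\left(1 \right)} \right)} = \left(-1\right) \left(-713\right) 4 \cdot 1 \left(5 + 1\right) = 713 \cdot 4 \cdot 1 \cdot 6 = 713 \cdot 24 = 17112$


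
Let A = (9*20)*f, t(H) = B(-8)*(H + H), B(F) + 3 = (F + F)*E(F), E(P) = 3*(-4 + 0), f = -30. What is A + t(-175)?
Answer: -71550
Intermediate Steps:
E(P) = -12 (E(P) = 3*(-4) = -12)
B(F) = -3 - 24*F (B(F) = -3 + (F + F)*(-12) = -3 + (2*F)*(-12) = -3 - 24*F)
t(H) = 378*H (t(H) = (-3 - 24*(-8))*(H + H) = (-3 + 192)*(2*H) = 189*(2*H) = 378*H)
A = -5400 (A = (9*20)*(-30) = 180*(-30) = -5400)
A + t(-175) = -5400 + 378*(-175) = -5400 - 66150 = -71550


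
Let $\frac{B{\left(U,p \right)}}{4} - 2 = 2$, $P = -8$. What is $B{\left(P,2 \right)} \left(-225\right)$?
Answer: $-3600$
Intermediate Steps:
$B{\left(U,p \right)} = 16$ ($B{\left(U,p \right)} = 8 + 4 \cdot 2 = 8 + 8 = 16$)
$B{\left(P,2 \right)} \left(-225\right) = 16 \left(-225\right) = -3600$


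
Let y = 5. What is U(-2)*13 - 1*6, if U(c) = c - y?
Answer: -97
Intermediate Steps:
U(c) = -5 + c (U(c) = c - 1*5 = c - 5 = -5 + c)
U(-2)*13 - 1*6 = (-5 - 2)*13 - 1*6 = -7*13 - 6 = -91 - 6 = -97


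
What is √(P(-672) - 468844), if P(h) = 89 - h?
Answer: I*√468083 ≈ 684.17*I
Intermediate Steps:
√(P(-672) - 468844) = √((89 - 1*(-672)) - 468844) = √((89 + 672) - 468844) = √(761 - 468844) = √(-468083) = I*√468083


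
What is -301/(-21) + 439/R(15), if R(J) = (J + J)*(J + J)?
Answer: 13339/900 ≈ 14.821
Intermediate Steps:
R(J) = 4*J² (R(J) = (2*J)*(2*J) = 4*J²)
-301/(-21) + 439/R(15) = -301/(-21) + 439/((4*15²)) = -301*(-1/21) + 439/((4*225)) = 43/3 + 439/900 = 13339/900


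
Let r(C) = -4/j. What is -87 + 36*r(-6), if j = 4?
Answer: -123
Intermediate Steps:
r(C) = -1 (r(C) = -4/4 = -4*¼ = -1)
-87 + 36*r(-6) = -87 + 36*(-1) = -87 - 36 = -123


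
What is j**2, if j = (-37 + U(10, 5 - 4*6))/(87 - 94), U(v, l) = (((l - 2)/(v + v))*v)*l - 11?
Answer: 91809/196 ≈ 468.41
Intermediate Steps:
U(v, l) = -11 + l*(-1 + l/2) (U(v, l) = (((-2 + l)/((2*v)))*v)*l - 11 = (((-2 + l)*(1/(2*v)))*v)*l - 11 = (((-2 + l)/(2*v))*v)*l - 11 = (-1 + l/2)*l - 11 = l*(-1 + l/2) - 11 = -11 + l*(-1 + l/2))
j = -303/14 (j = (-37 + (-11 + (5 - 4*6)**2/2 - (5 - 4*6)))/(87 - 94) = (-37 + (-11 + (5 - 24)**2/2 - (5 - 24)))/(-7) = (-37 + (-11 + (1/2)*(-19)**2 - 1*(-19)))*(-1/7) = (-37 + (-11 + (1/2)*361 + 19))*(-1/7) = (-37 + (-11 + 361/2 + 19))*(-1/7) = (-37 + 377/2)*(-1/7) = (303/2)*(-1/7) = -303/14 ≈ -21.643)
j**2 = (-303/14)**2 = 91809/196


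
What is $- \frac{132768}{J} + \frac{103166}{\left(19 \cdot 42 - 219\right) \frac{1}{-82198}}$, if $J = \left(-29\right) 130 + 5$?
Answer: $- \frac{10642423155116}{726645} \approx -1.4646 \cdot 10^{7}$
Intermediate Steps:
$J = -3765$ ($J = -3770 + 5 = -3765$)
$- \frac{132768}{J} + \frac{103166}{\left(19 \cdot 42 - 219\right) \frac{1}{-82198}} = - \frac{132768}{-3765} + \frac{103166}{\left(19 \cdot 42 - 219\right) \frac{1}{-82198}} = \left(-132768\right) \left(- \frac{1}{3765}\right) + \frac{103166}{\left(798 - 219\right) \left(- \frac{1}{82198}\right)} = \frac{44256}{1255} + \frac{103166}{579 \left(- \frac{1}{82198}\right)} = \frac{44256}{1255} + \frac{103166}{- \frac{579}{82198}} = \frac{44256}{1255} + 103166 \left(- \frac{82198}{579}\right) = \frac{44256}{1255} - \frac{8480038868}{579} = - \frac{10642423155116}{726645}$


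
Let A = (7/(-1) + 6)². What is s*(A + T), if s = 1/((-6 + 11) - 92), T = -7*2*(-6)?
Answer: -85/87 ≈ -0.97701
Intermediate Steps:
A = 1 (A = (7*(-1) + 6)² = (-7 + 6)² = (-1)² = 1)
T = 84 (T = -14*(-6) = 84)
s = -1/87 (s = 1/(5 - 92) = 1/(-87) = -1/87 ≈ -0.011494)
s*(A + T) = -(1 + 84)/87 = -1/87*85 = -85/87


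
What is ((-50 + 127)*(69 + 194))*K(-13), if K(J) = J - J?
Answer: 0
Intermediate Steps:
K(J) = 0
((-50 + 127)*(69 + 194))*K(-13) = ((-50 + 127)*(69 + 194))*0 = (77*263)*0 = 20251*0 = 0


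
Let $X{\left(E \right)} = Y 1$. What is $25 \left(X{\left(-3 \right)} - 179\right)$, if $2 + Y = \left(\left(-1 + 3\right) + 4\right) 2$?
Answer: $-4225$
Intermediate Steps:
$Y = 10$ ($Y = -2 + \left(\left(-1 + 3\right) + 4\right) 2 = -2 + \left(2 + 4\right) 2 = -2 + 6 \cdot 2 = -2 + 12 = 10$)
$X{\left(E \right)} = 10$ ($X{\left(E \right)} = 10 \cdot 1 = 10$)
$25 \left(X{\left(-3 \right)} - 179\right) = 25 \left(10 - 179\right) = 25 \left(-169\right) = -4225$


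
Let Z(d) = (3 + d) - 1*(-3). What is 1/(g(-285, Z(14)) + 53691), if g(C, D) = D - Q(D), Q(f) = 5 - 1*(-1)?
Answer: 1/53705 ≈ 1.8620e-5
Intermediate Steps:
Q(f) = 6 (Q(f) = 5 + 1 = 6)
Z(d) = 6 + d (Z(d) = (3 + d) + 3 = 6 + d)
g(C, D) = -6 + D (g(C, D) = D - 1*6 = D - 6 = -6 + D)
1/(g(-285, Z(14)) + 53691) = 1/((-6 + (6 + 14)) + 53691) = 1/((-6 + 20) + 53691) = 1/(14 + 53691) = 1/53705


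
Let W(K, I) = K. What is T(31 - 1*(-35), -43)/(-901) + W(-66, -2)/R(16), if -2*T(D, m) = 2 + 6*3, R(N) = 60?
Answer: -9811/9010 ≈ -1.0889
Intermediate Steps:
T(D, m) = -10 (T(D, m) = -(2 + 6*3)/2 = -(2 + 18)/2 = -1/2*20 = -10)
T(31 - 1*(-35), -43)/(-901) + W(-66, -2)/R(16) = -10/(-901) - 66/60 = -10*(-1/901) - 66*1/60 = 10/901 - 11/10 = -9811/9010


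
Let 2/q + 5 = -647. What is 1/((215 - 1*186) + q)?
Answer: 326/9453 ≈ 0.034486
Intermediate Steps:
q = -1/326 (q = 2/(-5 - 647) = 2/(-652) = 2*(-1/652) = -1/326 ≈ -0.0030675)
1/((215 - 1*186) + q) = 1/((215 - 1*186) - 1/326) = 1/((215 - 186) - 1/326) = 1/(29 - 1/326) = 1/(9453/326) = 326/9453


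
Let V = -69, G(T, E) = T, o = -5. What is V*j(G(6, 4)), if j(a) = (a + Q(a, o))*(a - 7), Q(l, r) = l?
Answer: 828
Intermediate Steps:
j(a) = 2*a*(-7 + a) (j(a) = (a + a)*(a - 7) = (2*a)*(-7 + a) = 2*a*(-7 + a))
V*j(G(6, 4)) = -138*6*(-7 + 6) = -138*6*(-1) = -69*(-12) = 828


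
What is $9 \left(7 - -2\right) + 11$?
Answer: $92$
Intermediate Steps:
$9 \left(7 - -2\right) + 11 = 9 \left(7 + 2\right) + 11 = 9 \cdot 9 + 11 = 81 + 11 = 92$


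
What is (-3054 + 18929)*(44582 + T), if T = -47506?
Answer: -46418500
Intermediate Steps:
(-3054 + 18929)*(44582 + T) = (-3054 + 18929)*(44582 - 47506) = 15875*(-2924) = -46418500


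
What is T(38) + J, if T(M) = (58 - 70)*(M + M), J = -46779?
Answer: -47691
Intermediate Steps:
T(M) = -24*M
T(38) + J = -24*38 - 46779 = -912 - 46779 = -47691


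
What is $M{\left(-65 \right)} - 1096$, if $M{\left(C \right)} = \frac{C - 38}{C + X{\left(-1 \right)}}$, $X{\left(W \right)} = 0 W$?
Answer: $- \frac{71137}{65} \approx -1094.4$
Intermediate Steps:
$X{\left(W \right)} = 0$
$M{\left(C \right)} = \frac{-38 + C}{C}$ ($M{\left(C \right)} = \frac{C - 38}{C + 0} = \frac{-38 + C}{C}$)
$M{\left(-65 \right)} - 1096 = \frac{-38 - 65}{-65} - 1096 = \left(- \frac{1}{65}\right) \left(-103\right) - 1096 = \frac{103}{65} - 1096 = - \frac{71137}{65}$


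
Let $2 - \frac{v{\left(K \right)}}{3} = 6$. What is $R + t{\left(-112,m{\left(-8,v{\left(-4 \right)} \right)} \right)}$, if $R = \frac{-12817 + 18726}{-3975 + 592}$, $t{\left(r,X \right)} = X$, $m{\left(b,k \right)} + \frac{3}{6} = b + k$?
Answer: $- \frac{150521}{6766} \approx -22.247$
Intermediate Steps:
$v{\left(K \right)} = -12$ ($v{\left(K \right)} = 6 - 18 = -12$)
$m{\left(b,k \right)} = - \frac{1}{2} + b + k$ ($m{\left(b,k \right)} = - \frac{1}{2} + \left(b + k\right) = - \frac{1}{2} + b + k$)
$R = - \frac{5909}{3383}$ ($R = \frac{5909}{-3383} = 5909 \left(- \frac{1}{3383}\right) = - \frac{5909}{3383} \approx -1.7467$)
$R + t{\left(-112,m{\left(-8,v{\left(-4 \right)} \right)} \right)} = - \frac{5909}{3383} - \frac{41}{2} = - \frac{150521}{6766}$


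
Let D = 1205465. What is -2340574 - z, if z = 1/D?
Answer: -2821480036911/1205465 ≈ -2.3406e+6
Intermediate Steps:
z = 1/1205465 ≈ 8.2956e-7
-2340574 - z = -2340574 - 1*1/1205465 = -2340574 - 1/1205465 = -2821480036911/1205465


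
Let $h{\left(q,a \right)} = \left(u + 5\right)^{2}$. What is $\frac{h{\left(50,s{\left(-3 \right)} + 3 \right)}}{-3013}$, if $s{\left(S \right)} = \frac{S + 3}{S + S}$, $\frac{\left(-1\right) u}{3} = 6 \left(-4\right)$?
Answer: $- \frac{5929}{3013} \approx -1.9678$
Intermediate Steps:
$u = 72$ ($u = - 3 \cdot 6 \left(-4\right) = \left(-3\right) \left(-24\right) = 72$)
$s{\left(S \right)} = \frac{3 + S}{2 S}$
$h{\left(q,a \right)} = 5929$ ($h{\left(q,a \right)} = \left(72 + 5\right)^{2} = 77^{2} = 5929$)
$\frac{h{\left(50,s{\left(-3 \right)} + 3 \right)}}{-3013} = \frac{5929}{-3013} = 5929 \left(- \frac{1}{3013}\right) = - \frac{5929}{3013}$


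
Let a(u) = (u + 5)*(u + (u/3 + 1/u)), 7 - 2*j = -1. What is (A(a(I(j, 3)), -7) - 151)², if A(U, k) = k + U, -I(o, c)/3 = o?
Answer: 297025/144 ≈ 2062.7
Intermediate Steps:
j = 4 (j = 7/2 - ½*(-1) = 7/2 + ½ = 4)
I(o, c) = -3*o
a(u) = (5 + u)*(1/u + 4*u/3) (a(u) = (5 + u)*(u + (u*(⅓) + 1/u)) = (5 + u)*(u + (u/3 + 1/u)) = (5 + u)*(u + (1/u + u/3)) = (5 + u)*(1/u + 4*u/3))
A(U, k) = U + k
(A(a(I(j, 3)), -7) - 151)² = (((15 + (-3*4)*(3 + 4*(-3*4)² + 20*(-3*4)))/(3*((-3*4))) - 7) - 151)² = (((⅓)*(15 - 12*(3 + 4*(-12)² + 20*(-12)))/(-12) - 7) - 151)² = (((⅓)*(-1/12)*(15 - 12*(3 + 4*144 - 240)) - 7) - 151)² = (((⅓)*(-1/12)*(15 - 12*(3 + 576 - 240)) - 7) - 151)² = (((⅓)*(-1/12)*(15 - 12*339) - 7) - 151)² = (((⅓)*(-1/12)*(15 - 4068) - 7) - 151)² = (((⅓)*(-1/12)*(-4053) - 7) - 151)² = ((1351/12 - 7) - 151)² = (1267/12 - 151)² = (-545/12)² = 297025/144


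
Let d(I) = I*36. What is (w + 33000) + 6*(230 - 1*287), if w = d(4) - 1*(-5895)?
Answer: 38697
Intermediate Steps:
d(I) = 36*I
w = 6039 (w = 36*4 - 1*(-5895) = 144 + 5895 = 6039)
(w + 33000) + 6*(230 - 1*287) = (6039 + 33000) + 6*(230 - 1*287) = 39039 + 6*(230 - 287) = 39039 + 6*(-57) = 39039 - 342 = 38697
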